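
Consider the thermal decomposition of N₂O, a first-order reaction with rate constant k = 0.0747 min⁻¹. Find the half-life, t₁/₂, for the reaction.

9.279 min

Step 1: For a first-order reaction, t₁/₂ = ln(2)/k
Step 2: t₁/₂ = ln(2)/0.0747
Step 3: t₁/₂ = 0.6931/0.0747 = 9.279 min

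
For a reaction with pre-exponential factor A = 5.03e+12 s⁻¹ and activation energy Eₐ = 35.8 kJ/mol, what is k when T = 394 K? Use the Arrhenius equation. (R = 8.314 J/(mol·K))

9.02e+07 s⁻¹

Step 1: Use the Arrhenius equation: k = A × exp(-Eₐ/RT)
Step 2: Convert Eₐ to J/mol: 35.8 kJ/mol = 35800 J/mol
Step 3: Calculate the exponent: -Eₐ/(RT) = -35800/(8.314 × 394) = -10.92891
Step 4: k = 5.03e+12 × exp(-10.92891)
Step 5: k = 5.03e+12 × 1.79322e-05 = 9.0199e+07 s⁻¹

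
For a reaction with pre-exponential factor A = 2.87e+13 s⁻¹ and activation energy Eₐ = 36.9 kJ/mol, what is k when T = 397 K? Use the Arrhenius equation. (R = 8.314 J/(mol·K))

4.01e+08 s⁻¹

Step 1: Use the Arrhenius equation: k = A × exp(-Eₐ/RT)
Step 2: Convert Eₐ to J/mol: 36.9 kJ/mol = 36900 J/mol
Step 3: Calculate the exponent: -Eₐ/(RT) = -36900/(8.314 × 397) = -11.17959
Step 4: k = 2.87e+13 × exp(-11.17959)
Step 5: k = 2.87e+13 × 1.39562e-05 = 4.0054e+08 s⁻¹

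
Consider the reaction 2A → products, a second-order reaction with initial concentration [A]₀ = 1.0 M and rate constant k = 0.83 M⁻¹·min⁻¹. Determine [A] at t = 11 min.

0.09872 M

Step 1: For a second-order reaction: 1/[A] = 1/[A]₀ + kt
Step 2: 1/[A] = 1/1.0 + 0.83 × 11
Step 3: 1/[A] = 1 + 9.13 = 10.13
Step 4: [A] = 1/10.13 = 0.09872 M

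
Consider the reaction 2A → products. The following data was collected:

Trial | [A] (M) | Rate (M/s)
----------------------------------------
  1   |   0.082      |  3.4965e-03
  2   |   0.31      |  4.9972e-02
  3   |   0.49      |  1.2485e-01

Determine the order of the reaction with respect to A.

second order (2)

Step 1: Compare trials to find order n where rate₂/rate₁ = ([A]₂/[A]₁)^n
Step 2: rate₂/rate₁ = 4.9972e-02/3.4965e-03 = 14.29
Step 3: [A]₂/[A]₁ = 0.31/0.082 = 3.78
Step 4: n = ln(14.29)/ln(3.78) = 2.00 ≈ 2
Step 5: The reaction is second order in A.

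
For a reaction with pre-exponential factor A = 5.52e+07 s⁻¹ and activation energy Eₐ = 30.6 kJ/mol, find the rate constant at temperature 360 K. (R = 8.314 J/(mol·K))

2.00e+03 s⁻¹

Step 1: Use the Arrhenius equation: k = A × exp(-Eₐ/RT)
Step 2: Convert Eₐ to J/mol: 30.6 kJ/mol = 30600 J/mol
Step 3: Calculate the exponent: -Eₐ/(RT) = -30600/(8.314 × 360) = -10.22372
Step 4: k = 5.52e+07 × exp(-10.22372)
Step 5: k = 5.52e+07 × 3.62990e-05 = 2.0037e+03 s⁻¹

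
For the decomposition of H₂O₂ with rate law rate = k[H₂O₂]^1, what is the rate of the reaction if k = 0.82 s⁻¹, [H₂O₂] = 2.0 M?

1.64 M/s

Step 1: Identify the rate law: rate = k[H₂O₂]^1
Step 2: Substitute values: rate = 0.82 × (2.0)^1
Step 3: Calculate: rate = 0.82 × 2 = 1.64 M/s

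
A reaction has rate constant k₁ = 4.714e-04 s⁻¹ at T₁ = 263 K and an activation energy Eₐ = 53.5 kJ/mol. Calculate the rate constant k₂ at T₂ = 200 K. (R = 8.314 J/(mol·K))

2.119e-07 s⁻¹

Step 1: Use the two-temperature Arrhenius form: ln(k₂/k₁) = -Eₐ/R × (1/T₂ - 1/T₁)
Step 2: Convert Eₐ to J/mol: 53.5 kJ/mol = 53500 J/mol
Step 3: 1/T₂ - 1/T₁ = 1/200 - 1/263 = 1.197719e-03 K⁻¹
Step 4: ln(k₂/k₁) = -53500/8.314 × 1.197719e-03 = -7.70724
Step 5: k₂ = k₁ × exp(-7.70724) = 4.714e-04 × 4.49561e-04 = 2.119e-07 s⁻¹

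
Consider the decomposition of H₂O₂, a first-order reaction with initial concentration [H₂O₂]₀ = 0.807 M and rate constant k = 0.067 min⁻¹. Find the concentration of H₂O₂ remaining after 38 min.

0.06326 M

Step 1: For a first-order reaction: [H₂O₂] = [H₂O₂]₀ × e^(-kt)
Step 2: [H₂O₂] = 0.807 × e^(-0.067 × 38)
Step 3: [H₂O₂] = 0.807 × e^(-2.546)
Step 4: [H₂O₂] = 0.807 × 0.0783946 = 0.06326 M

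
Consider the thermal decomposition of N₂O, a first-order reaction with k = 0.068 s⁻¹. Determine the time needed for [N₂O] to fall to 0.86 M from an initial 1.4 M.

7.166 s

Step 1: For first-order: t = ln([N₂O]₀/[N₂O])/k
Step 2: t = ln(1.4/0.86)/0.068
Step 3: t = ln(1.628)/0.068
Step 4: t = 0.4873/0.068 = 7.166 s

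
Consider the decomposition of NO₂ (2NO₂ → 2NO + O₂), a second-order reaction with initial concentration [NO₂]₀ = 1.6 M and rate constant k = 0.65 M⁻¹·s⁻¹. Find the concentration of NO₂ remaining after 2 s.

0.5195 M

Step 1: For a second-order reaction: 1/[NO₂] = 1/[NO₂]₀ + kt
Step 2: 1/[NO₂] = 1/1.6 + 0.65 × 2
Step 3: 1/[NO₂] = 0.625 + 1.3 = 1.925
Step 4: [NO₂] = 1/1.925 = 0.5195 M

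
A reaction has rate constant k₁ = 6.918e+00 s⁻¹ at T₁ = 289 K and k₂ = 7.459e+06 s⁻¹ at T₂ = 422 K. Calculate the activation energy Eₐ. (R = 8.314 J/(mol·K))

105.9 kJ/mol

Step 1: Use the two-temperature Arrhenius form: ln(k₂/k₁) = -Eₐ/R × (1/T₂ - 1/T₁)
Step 2: ln(k₂/k₁) = ln(7.459e+06/6.918e+00) = ln(1.0782e+06) = 13.8908
Step 3: 1/T₂ - 1/T₁ = 1/422 - 1/289 = -1.090539e-03 K⁻¹
Step 4: Eₐ = -R × ln(k₂/k₁) / (1/T₂ - 1/T₁) = -8.314 × 13.8908 / -1.090539e-03
Step 5: Eₐ = 1.0590e+05 J/mol = 105.9 kJ/mol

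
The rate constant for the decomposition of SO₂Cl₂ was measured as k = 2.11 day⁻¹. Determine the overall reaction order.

first order (1)

Step 1: The units of k for an nth-order reaction are (concentration)^(1-n)·(time)⁻¹.
Step 2: Here k has units day⁻¹, so the concentration exponent is 0.
Step 3: 1 - n = 0 ⇒ n = 1. The reaction is first order.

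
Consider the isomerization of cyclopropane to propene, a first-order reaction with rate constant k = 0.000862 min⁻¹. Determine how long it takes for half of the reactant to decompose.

804.1 min

Step 1: For a first-order reaction, t₁/₂ = ln(2)/k
Step 2: t₁/₂ = ln(2)/0.000862
Step 3: t₁/₂ = 0.6931/0.000862 = 804.1 min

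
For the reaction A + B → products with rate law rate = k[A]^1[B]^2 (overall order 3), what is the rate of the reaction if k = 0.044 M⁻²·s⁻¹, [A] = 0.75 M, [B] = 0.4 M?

0.00528 M/s

Step 1: The rate law is rate = k[A]^1[B]^2, overall order = 1+2 = 3
Step 2: Substitute values: rate = 0.044 × (0.75)^1 × (0.4)^2
Step 3: rate = 0.044 × 0.75 × 0.16 = 0.00528 M/s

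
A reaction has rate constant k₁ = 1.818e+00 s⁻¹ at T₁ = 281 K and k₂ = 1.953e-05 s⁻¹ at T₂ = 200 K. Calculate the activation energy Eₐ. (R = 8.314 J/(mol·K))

66.0 kJ/mol

Step 1: Use the two-temperature Arrhenius form: ln(k₂/k₁) = -Eₐ/R × (1/T₂ - 1/T₁)
Step 2: ln(k₂/k₁) = ln(1.953e-05/1.818e+00) = ln(1.07426e-05) = -11.4413
Step 3: 1/T₂ - 1/T₁ = 1/200 - 1/281 = 1.441281e-03 K⁻¹
Step 4: Eₐ = -R × ln(k₂/k₁) / (1/T₂ - 1/T₁) = -8.314 × -11.4413 / 1.441281e-03
Step 5: Eₐ = 6.5999e+04 J/mol = 66.0 kJ/mol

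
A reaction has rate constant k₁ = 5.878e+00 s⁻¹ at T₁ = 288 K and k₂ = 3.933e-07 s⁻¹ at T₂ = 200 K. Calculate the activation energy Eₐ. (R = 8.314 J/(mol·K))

89.9 kJ/mol

Step 1: Use the two-temperature Arrhenius form: ln(k₂/k₁) = -Eₐ/R × (1/T₂ - 1/T₁)
Step 2: ln(k₂/k₁) = ln(3.933e-07/5.878e+00) = ln(6.69105e-08) = -16.5199
Step 3: 1/T₂ - 1/T₁ = 1/200 - 1/288 = 1.527778e-03 K⁻¹
Step 4: Eₐ = -R × ln(k₂/k₁) / (1/T₂ - 1/T₁) = -8.314 × -16.5199 / 1.527778e-03
Step 5: Eₐ = 8.9900e+04 J/mol = 89.9 kJ/mol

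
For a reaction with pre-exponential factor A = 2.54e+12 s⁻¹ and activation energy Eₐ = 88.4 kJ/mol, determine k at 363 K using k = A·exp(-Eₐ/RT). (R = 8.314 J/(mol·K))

4.83e-01 s⁻¹

Step 1: Use the Arrhenius equation: k = A × exp(-Eₐ/RT)
Step 2: Convert Eₐ to J/mol: 88.4 kJ/mol = 88400 J/mol
Step 3: Calculate the exponent: -Eₐ/(RT) = -88400/(8.314 × 363) = -29.29110
Step 4: k = 2.54e+12 × exp(-29.29110)
Step 5: k = 2.54e+12 × 1.90124e-13 = 4.8291e-01 s⁻¹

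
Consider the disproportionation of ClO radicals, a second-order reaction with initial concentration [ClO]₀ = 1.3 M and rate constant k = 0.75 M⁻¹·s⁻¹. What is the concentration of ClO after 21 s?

0.06054 M

Step 1: For a second-order reaction: 1/[ClO] = 1/[ClO]₀ + kt
Step 2: 1/[ClO] = 1/1.3 + 0.75 × 21
Step 3: 1/[ClO] = 0.7692 + 15.75 = 16.52
Step 4: [ClO] = 1/16.52 = 0.06054 M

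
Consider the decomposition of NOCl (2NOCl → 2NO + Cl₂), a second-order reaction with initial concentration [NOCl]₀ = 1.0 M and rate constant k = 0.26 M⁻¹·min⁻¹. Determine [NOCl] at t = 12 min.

0.2427 M

Step 1: For a second-order reaction: 1/[NOCl] = 1/[NOCl]₀ + kt
Step 2: 1/[NOCl] = 1/1.0 + 0.26 × 12
Step 3: 1/[NOCl] = 1 + 3.12 = 4.12
Step 4: [NOCl] = 1/4.12 = 0.2427 M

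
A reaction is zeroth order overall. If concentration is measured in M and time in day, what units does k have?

M·day⁻¹

Step 1: For overall order n, rate = k × (concentration)^n.
Step 2: Rate has units M·day⁻¹; concentration term has units M^0.
Step 3: k = rate / (concentration)^n, so units of k = M^(1-0)·day⁻¹ = M·day⁻¹.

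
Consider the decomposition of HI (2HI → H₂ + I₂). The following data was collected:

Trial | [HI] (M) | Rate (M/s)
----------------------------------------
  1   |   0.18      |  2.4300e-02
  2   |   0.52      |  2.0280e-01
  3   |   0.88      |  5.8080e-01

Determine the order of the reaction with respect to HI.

second order (2)

Step 1: Compare trials to find order n where rate₂/rate₁ = ([HI]₂/[HI]₁)^n
Step 2: rate₂/rate₁ = 2.0280e-01/2.4300e-02 = 8.346
Step 3: [HI]₂/[HI]₁ = 0.52/0.18 = 2.889
Step 4: n = ln(8.346)/ln(2.889) = 2.00 ≈ 2
Step 5: The reaction is second order in HI.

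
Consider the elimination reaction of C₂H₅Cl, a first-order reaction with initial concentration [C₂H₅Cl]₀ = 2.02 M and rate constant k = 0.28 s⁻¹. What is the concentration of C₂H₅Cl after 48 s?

2.941e-06 M

Step 1: For a first-order reaction: [C₂H₅Cl] = [C₂H₅Cl]₀ × e^(-kt)
Step 2: [C₂H₅Cl] = 2.02 × e^(-0.28 × 48)
Step 3: [C₂H₅Cl] = 2.02 × e^(-13.44)
Step 4: [C₂H₅Cl] = 2.02 × 1.45573e-06 = 2.941e-06 M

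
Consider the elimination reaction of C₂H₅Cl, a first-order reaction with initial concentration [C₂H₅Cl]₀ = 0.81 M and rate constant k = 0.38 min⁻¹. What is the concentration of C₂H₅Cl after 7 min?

0.05666 M

Step 1: For a first-order reaction: [C₂H₅Cl] = [C₂H₅Cl]₀ × e^(-kt)
Step 2: [C₂H₅Cl] = 0.81 × e^(-0.38 × 7)
Step 3: [C₂H₅Cl] = 0.81 × e^(-2.66)
Step 4: [C₂H₅Cl] = 0.81 × 0.0699482 = 0.05666 M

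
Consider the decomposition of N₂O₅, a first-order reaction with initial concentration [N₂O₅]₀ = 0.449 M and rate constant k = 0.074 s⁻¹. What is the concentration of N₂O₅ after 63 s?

0.004242 M

Step 1: For a first-order reaction: [N₂O₅] = [N₂O₅]₀ × e^(-kt)
Step 2: [N₂O₅] = 0.449 × e^(-0.074 × 63)
Step 3: [N₂O₅] = 0.449 × e^(-4.662)
Step 4: [N₂O₅] = 0.449 × 0.00944755 = 0.004242 M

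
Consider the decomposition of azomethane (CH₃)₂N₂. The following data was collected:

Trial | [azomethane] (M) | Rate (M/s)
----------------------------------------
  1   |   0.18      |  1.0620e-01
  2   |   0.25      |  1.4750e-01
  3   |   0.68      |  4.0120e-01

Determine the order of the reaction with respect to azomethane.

first order (1)

Step 1: Compare trials to find order n where rate₂/rate₁ = ([azomethane]₂/[azomethane]₁)^n
Step 2: rate₂/rate₁ = 1.4750e-01/1.0620e-01 = 1.389
Step 3: [azomethane]₂/[azomethane]₁ = 0.25/0.18 = 1.389
Step 4: n = ln(1.389)/ln(1.389) = 1.00 ≈ 1
Step 5: The reaction is first order in azomethane.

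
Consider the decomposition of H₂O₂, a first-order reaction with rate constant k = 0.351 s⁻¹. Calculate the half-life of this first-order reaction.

1.975 s

Step 1: For a first-order reaction, t₁/₂ = ln(2)/k
Step 2: t₁/₂ = ln(2)/0.351
Step 3: t₁/₂ = 0.6931/0.351 = 1.975 s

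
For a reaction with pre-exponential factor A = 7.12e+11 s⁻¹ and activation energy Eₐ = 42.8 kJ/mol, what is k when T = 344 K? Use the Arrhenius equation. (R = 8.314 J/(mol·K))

2.26e+05 s⁻¹

Step 1: Use the Arrhenius equation: k = A × exp(-Eₐ/RT)
Step 2: Convert Eₐ to J/mol: 42.8 kJ/mol = 42800 J/mol
Step 3: Calculate the exponent: -Eₐ/(RT) = -42800/(8.314 × 344) = -14.96495
Step 4: k = 7.12e+11 × exp(-14.96495)
Step 5: k = 7.12e+11 × 3.16814e-07 = 2.2557e+05 s⁻¹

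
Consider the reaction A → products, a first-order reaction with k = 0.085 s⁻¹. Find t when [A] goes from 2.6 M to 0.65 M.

16.31 s

Step 1: For first-order: t = ln([A]₀/[A])/k
Step 2: t = ln(2.6/0.65)/0.085
Step 3: t = ln(4)/0.085
Step 4: t = 1.386/0.085 = 16.31 s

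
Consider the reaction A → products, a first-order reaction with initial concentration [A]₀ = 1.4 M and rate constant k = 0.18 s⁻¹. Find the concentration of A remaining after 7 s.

0.3971 M

Step 1: For a first-order reaction: [A] = [A]₀ × e^(-kt)
Step 2: [A] = 1.4 × e^(-0.18 × 7)
Step 3: [A] = 1.4 × e^(-1.26)
Step 4: [A] = 1.4 × 0.283654 = 0.3971 M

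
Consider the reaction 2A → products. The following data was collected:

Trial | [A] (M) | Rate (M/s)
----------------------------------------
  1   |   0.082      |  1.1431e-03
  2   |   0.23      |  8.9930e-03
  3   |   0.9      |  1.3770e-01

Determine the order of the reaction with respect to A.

second order (2)

Step 1: Compare trials to find order n where rate₂/rate₁ = ([A]₂/[A]₁)^n
Step 2: rate₂/rate₁ = 8.9930e-03/1.1431e-03 = 7.867
Step 3: [A]₂/[A]₁ = 0.23/0.082 = 2.805
Step 4: n = ln(7.867)/ln(2.805) = 2.00 ≈ 2
Step 5: The reaction is second order in A.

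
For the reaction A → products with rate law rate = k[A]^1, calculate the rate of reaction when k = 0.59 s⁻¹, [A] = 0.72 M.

0.4248 M/s

Step 1: Identify the rate law: rate = k[A]^1
Step 2: Substitute values: rate = 0.59 × (0.72)^1
Step 3: Calculate: rate = 0.59 × 0.72 = 0.4248 M/s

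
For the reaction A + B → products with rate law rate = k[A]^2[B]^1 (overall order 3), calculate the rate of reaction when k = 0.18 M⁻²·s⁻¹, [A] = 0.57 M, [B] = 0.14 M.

0.008187 M/s

Step 1: The rate law is rate = k[A]^2[B]^1, overall order = 2+1 = 3
Step 2: Substitute values: rate = 0.18 × (0.57)^2 × (0.14)^1
Step 3: rate = 0.18 × 0.3249 × 0.14 = 0.00818748 M/s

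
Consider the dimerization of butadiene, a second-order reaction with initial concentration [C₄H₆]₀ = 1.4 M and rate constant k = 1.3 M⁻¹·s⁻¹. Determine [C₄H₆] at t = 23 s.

0.03266 M

Step 1: For a second-order reaction: 1/[C₄H₆] = 1/[C₄H₆]₀ + kt
Step 2: 1/[C₄H₆] = 1/1.4 + 1.3 × 23
Step 3: 1/[C₄H₆] = 0.7143 + 29.9 = 30.61
Step 4: [C₄H₆] = 1/30.61 = 0.03266 M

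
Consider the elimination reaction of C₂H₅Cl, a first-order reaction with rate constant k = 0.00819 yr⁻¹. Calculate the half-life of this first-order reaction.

84.63 yr

Step 1: For a first-order reaction, t₁/₂ = ln(2)/k
Step 2: t₁/₂ = ln(2)/0.00819
Step 3: t₁/₂ = 0.6931/0.00819 = 84.63 yr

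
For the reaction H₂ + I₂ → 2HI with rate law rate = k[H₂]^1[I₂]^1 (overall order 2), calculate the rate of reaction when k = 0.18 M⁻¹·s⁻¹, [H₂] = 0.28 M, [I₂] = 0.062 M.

0.003125 M/s

Step 1: The rate law is rate = k[H₂]^1[I₂]^1, overall order = 1+1 = 2
Step 2: Substitute values: rate = 0.18 × (0.28)^1 × (0.062)^1
Step 3: rate = 0.18 × 0.28 × 0.062 = 0.0031248 M/s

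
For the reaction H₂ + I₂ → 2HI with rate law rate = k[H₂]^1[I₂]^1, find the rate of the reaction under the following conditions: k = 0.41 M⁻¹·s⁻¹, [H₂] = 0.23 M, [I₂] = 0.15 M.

0.01414 M/s

Step 1: The rate law is rate = k[H₂]^1[I₂]^1
Step 2: Substitute: rate = 0.41 × (0.23)^1 × (0.15)^1
Step 3: rate = 0.41 × 0.23 × 0.15 = 0.014145 M/s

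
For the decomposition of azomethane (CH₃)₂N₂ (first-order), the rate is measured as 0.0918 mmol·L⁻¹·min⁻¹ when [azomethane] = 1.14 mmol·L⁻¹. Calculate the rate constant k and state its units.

0.08053 min⁻¹

Step 1: rate = k[azomethane]^1, so k = rate / [azomethane]^1.
Step 2: k = 0.0918 / (1.14)^1 = 0.0918 / 1.14.
Step 3: k = 0.08053 min⁻¹.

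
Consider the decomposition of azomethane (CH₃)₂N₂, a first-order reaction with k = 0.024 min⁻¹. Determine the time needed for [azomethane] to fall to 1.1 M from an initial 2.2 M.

28.88 min

Step 1: For first-order: t = ln([azomethane]₀/[azomethane])/k
Step 2: t = ln(2.2/1.1)/0.024
Step 3: t = ln(2)/0.024
Step 4: t = 0.6931/0.024 = 28.88 min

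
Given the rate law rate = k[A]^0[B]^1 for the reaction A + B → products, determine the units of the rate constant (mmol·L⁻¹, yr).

yr⁻¹

Step 1: Overall order = 0 + 1 = 1.
Step 2: rate has units mmol·L⁻¹·yr⁻¹; [A]^0[B]^1 has units (mmol·L⁻¹)^1.
Step 3: k = rate/([A]^0[B]^1), so units of k = (mmol·L⁻¹)^(1-1)·yr⁻¹ = yr⁻¹.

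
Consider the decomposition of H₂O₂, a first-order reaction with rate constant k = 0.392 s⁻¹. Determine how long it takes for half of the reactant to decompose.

1.768 s

Step 1: For a first-order reaction, t₁/₂ = ln(2)/k
Step 2: t₁/₂ = ln(2)/0.392
Step 3: t₁/₂ = 0.6931/0.392 = 1.768 s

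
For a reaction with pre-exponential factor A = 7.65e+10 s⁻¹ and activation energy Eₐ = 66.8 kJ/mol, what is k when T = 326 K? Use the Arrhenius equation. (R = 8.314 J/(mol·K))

1.51e+00 s⁻¹

Step 1: Use the Arrhenius equation: k = A × exp(-Eₐ/RT)
Step 2: Convert Eₐ to J/mol: 66.8 kJ/mol = 66800 J/mol
Step 3: Calculate the exponent: -Eₐ/(RT) = -66800/(8.314 × 326) = -24.64614
Step 4: k = 7.65e+10 × exp(-24.64614)
Step 5: k = 7.65e+10 × 1.97842e-11 = 1.5135e+00 s⁻¹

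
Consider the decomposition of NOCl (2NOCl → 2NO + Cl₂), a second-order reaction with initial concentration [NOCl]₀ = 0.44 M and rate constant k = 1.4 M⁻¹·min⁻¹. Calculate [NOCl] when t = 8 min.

0.07422 M

Step 1: For a second-order reaction: 1/[NOCl] = 1/[NOCl]₀ + kt
Step 2: 1/[NOCl] = 1/0.44 + 1.4 × 8
Step 3: 1/[NOCl] = 2.273 + 11.2 = 13.47
Step 4: [NOCl] = 1/13.47 = 0.07422 M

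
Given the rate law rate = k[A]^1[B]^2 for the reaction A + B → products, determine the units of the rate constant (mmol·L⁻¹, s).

(mmol·L⁻¹)⁻²·s⁻¹

Step 1: Overall order = 1 + 2 = 3.
Step 2: rate has units mmol·L⁻¹·s⁻¹; [A]^1[B]^2 has units (mmol·L⁻¹)^3.
Step 3: k = rate/([A]^1[B]^2), so units of k = (mmol·L⁻¹)^(1-3)·s⁻¹ = (mmol·L⁻¹)⁻²·s⁻¹.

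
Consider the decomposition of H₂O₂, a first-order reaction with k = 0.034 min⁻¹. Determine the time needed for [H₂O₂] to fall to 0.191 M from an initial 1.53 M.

61.2 min

Step 1: For first-order: t = ln([H₂O₂]₀/[H₂O₂])/k
Step 2: t = ln(1.53/0.191)/0.034
Step 3: t = ln(8.01)/0.034
Step 4: t = 2.081/0.034 = 61.2 min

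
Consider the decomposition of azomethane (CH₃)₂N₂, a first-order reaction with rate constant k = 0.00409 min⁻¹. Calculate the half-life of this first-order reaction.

169.5 min

Step 1: For a first-order reaction, t₁/₂ = ln(2)/k
Step 2: t₁/₂ = ln(2)/0.00409
Step 3: t₁/₂ = 0.6931/0.00409 = 169.5 min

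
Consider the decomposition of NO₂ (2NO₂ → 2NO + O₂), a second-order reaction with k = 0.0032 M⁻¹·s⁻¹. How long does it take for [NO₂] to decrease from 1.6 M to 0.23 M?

1163 s

Step 1: For second-order: t = (1/[NO₂] - 1/[NO₂]₀)/k
Step 2: t = (1/0.23 - 1/1.6)/0.0032
Step 3: t = (4.348 - 0.625)/0.0032
Step 4: t = 3.723/0.0032 = 1163 s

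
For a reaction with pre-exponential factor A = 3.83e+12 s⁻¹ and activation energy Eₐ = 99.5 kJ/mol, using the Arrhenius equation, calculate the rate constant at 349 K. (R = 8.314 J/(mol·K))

4.90e-03 s⁻¹

Step 1: Use the Arrhenius equation: k = A × exp(-Eₐ/RT)
Step 2: Convert Eₐ to J/mol: 99.5 kJ/mol = 99500 J/mol
Step 3: Calculate the exponent: -Eₐ/(RT) = -99500/(8.314 × 349) = -34.29159
Step 4: k = 3.83e+12 × exp(-34.29159)
Step 5: k = 3.83e+12 × 1.28042e-15 = 4.9040e-03 s⁻¹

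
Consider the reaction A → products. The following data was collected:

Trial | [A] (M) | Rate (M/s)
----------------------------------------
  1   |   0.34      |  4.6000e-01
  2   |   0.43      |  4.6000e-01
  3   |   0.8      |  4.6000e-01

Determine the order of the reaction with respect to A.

zeroth order (0)

Step 1: Compare trials - when concentration changes, rate stays constant.
Step 2: rate₂/rate₁ = 4.6000e-01/4.6000e-01 = 1
Step 3: [A]₂/[A]₁ = 0.43/0.34 = 1.265
Step 4: Since rate ratio ≈ (conc ratio)^0, the reaction is zeroth order.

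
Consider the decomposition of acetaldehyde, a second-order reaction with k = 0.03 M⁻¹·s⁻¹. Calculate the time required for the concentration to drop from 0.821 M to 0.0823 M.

364.4 s

Step 1: For second-order: t = (1/[CH₃CHO] - 1/[CH₃CHO]₀)/k
Step 2: t = (1/0.0823 - 1/0.821)/0.03
Step 3: t = (12.15 - 1.218)/0.03
Step 4: t = 10.93/0.03 = 364.4 s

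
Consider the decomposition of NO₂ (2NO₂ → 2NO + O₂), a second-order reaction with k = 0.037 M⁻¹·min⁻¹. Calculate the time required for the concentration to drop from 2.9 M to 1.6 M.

7.572 min

Step 1: For second-order: t = (1/[NO₂] - 1/[NO₂]₀)/k
Step 2: t = (1/1.6 - 1/2.9)/0.037
Step 3: t = (0.625 - 0.3448)/0.037
Step 4: t = 0.2802/0.037 = 7.572 min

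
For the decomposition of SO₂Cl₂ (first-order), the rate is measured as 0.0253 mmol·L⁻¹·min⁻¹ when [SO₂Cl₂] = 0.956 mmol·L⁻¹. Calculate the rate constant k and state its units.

0.02646 min⁻¹

Step 1: rate = k[SO₂Cl₂]^1, so k = rate / [SO₂Cl₂]^1.
Step 2: k = 0.0253 / (0.956)^1 = 0.0253 / 0.956.
Step 3: k = 0.02646 min⁻¹.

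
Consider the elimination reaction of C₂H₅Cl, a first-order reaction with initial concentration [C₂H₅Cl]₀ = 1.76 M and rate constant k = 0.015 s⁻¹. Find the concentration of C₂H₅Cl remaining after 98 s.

0.4047 M

Step 1: For a first-order reaction: [C₂H₅Cl] = [C₂H₅Cl]₀ × e^(-kt)
Step 2: [C₂H₅Cl] = 1.76 × e^(-0.015 × 98)
Step 3: [C₂H₅Cl] = 1.76 × e^(-1.47)
Step 4: [C₂H₅Cl] = 1.76 × 0.229925 = 0.4047 M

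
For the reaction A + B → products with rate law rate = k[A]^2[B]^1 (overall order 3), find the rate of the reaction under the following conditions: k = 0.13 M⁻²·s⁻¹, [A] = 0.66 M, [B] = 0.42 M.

0.02378 M/s

Step 1: The rate law is rate = k[A]^2[B]^1, overall order = 2+1 = 3
Step 2: Substitute values: rate = 0.13 × (0.66)^2 × (0.42)^1
Step 3: rate = 0.13 × 0.4356 × 0.42 = 0.0237838 M/s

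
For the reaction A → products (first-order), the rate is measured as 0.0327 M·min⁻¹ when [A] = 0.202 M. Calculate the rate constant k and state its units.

0.1619 min⁻¹

Step 1: rate = k[A]^1, so k = rate / [A]^1.
Step 2: k = 0.0327 / (0.202)^1 = 0.0327 / 0.202.
Step 3: k = 0.1619 min⁻¹.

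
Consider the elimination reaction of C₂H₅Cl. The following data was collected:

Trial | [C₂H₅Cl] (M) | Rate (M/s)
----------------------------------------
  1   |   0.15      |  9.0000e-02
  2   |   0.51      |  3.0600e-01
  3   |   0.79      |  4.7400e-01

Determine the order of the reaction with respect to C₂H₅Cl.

first order (1)

Step 1: Compare trials to find order n where rate₂/rate₁ = ([C₂H₅Cl]₂/[C₂H₅Cl]₁)^n
Step 2: rate₂/rate₁ = 3.0600e-01/9.0000e-02 = 3.4
Step 3: [C₂H₅Cl]₂/[C₂H₅Cl]₁ = 0.51/0.15 = 3.4
Step 4: n = ln(3.4)/ln(3.4) = 1.00 ≈ 1
Step 5: The reaction is first order in C₂H₅Cl.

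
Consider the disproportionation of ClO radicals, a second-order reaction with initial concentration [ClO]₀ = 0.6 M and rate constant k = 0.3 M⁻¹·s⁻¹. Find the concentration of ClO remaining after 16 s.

0.1546 M

Step 1: For a second-order reaction: 1/[ClO] = 1/[ClO]₀ + kt
Step 2: 1/[ClO] = 1/0.6 + 0.3 × 16
Step 3: 1/[ClO] = 1.667 + 4.8 = 6.467
Step 4: [ClO] = 1/6.467 = 0.1546 M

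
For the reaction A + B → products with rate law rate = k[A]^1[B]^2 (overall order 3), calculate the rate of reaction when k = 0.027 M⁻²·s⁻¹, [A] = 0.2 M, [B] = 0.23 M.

0.0002857 M/s

Step 1: The rate law is rate = k[A]^1[B]^2, overall order = 1+2 = 3
Step 2: Substitute values: rate = 0.027 × (0.2)^1 × (0.23)^2
Step 3: rate = 0.027 × 0.2 × 0.0529 = 0.00028566 M/s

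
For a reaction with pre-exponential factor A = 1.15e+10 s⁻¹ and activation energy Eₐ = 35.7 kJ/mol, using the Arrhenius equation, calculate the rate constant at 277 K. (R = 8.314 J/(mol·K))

2.13e+03 s⁻¹

Step 1: Use the Arrhenius equation: k = A × exp(-Eₐ/RT)
Step 2: Convert Eₐ to J/mol: 35.7 kJ/mol = 35700 J/mol
Step 3: Calculate the exponent: -Eₐ/(RT) = -35700/(8.314 × 277) = -15.50167
Step 4: k = 1.15e+10 × exp(-15.50167)
Step 5: k = 1.15e+10 × 1.85230e-07 = 2.1301e+03 s⁻¹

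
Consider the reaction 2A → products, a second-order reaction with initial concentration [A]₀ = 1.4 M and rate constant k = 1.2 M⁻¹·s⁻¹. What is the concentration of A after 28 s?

0.02914 M

Step 1: For a second-order reaction: 1/[A] = 1/[A]₀ + kt
Step 2: 1/[A] = 1/1.4 + 1.2 × 28
Step 3: 1/[A] = 0.7143 + 33.6 = 34.31
Step 4: [A] = 1/34.31 = 0.02914 M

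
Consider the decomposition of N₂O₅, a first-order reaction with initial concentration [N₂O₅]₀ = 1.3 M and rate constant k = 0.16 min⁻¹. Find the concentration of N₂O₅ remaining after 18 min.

0.07298 M

Step 1: For a first-order reaction: [N₂O₅] = [N₂O₅]₀ × e^(-kt)
Step 2: [N₂O₅] = 1.3 × e^(-0.16 × 18)
Step 3: [N₂O₅] = 1.3 × e^(-2.88)
Step 4: [N₂O₅] = 1.3 × 0.0561348 = 0.07298 M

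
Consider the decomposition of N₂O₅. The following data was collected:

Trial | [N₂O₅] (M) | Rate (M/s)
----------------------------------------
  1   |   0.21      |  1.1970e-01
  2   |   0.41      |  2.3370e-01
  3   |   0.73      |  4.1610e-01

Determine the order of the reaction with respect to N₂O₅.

first order (1)

Step 1: Compare trials to find order n where rate₂/rate₁ = ([N₂O₅]₂/[N₂O₅]₁)^n
Step 2: rate₂/rate₁ = 2.3370e-01/1.1970e-01 = 1.952
Step 3: [N₂O₅]₂/[N₂O₅]₁ = 0.41/0.21 = 1.952
Step 4: n = ln(1.952)/ln(1.952) = 1.00 ≈ 1
Step 5: The reaction is first order in N₂O₅.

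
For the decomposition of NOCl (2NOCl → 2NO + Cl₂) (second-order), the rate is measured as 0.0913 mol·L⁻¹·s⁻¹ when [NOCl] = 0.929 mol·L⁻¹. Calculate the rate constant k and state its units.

0.1058 (mol·L⁻¹)⁻¹·s⁻¹

Step 1: rate = k[NOCl]^2, so k = rate / [NOCl]^2.
Step 2: k = 0.0913 / (0.929)^2 = 0.0913 / 0.863.
Step 3: k = 0.1058 (mol·L⁻¹)⁻¹·s⁻¹.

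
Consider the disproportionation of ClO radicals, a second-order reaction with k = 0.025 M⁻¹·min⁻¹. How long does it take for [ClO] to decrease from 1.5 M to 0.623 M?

37.54 min

Step 1: For second-order: t = (1/[ClO] - 1/[ClO]₀)/k
Step 2: t = (1/0.623 - 1/1.5)/0.025
Step 3: t = (1.605 - 0.6667)/0.025
Step 4: t = 0.9385/0.025 = 37.54 min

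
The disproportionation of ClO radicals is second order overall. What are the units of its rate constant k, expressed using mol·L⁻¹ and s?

(mol·L⁻¹)⁻¹·s⁻¹

Step 1: For overall order n, rate = k × (concentration)^n.
Step 2: Rate has units mol·L⁻¹·s⁻¹; concentration term has units (mol·L⁻¹)^2.
Step 3: k = rate / (concentration)^n, so units of k = (mol·L⁻¹)^(1-2)·s⁻¹ = (mol·L⁻¹)⁻¹·s⁻¹.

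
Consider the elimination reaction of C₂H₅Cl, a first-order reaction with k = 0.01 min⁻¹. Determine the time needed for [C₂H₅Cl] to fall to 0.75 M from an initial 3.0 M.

138.6 min

Step 1: For first-order: t = ln([C₂H₅Cl]₀/[C₂H₅Cl])/k
Step 2: t = ln(3.0/0.75)/0.01
Step 3: t = ln(4)/0.01
Step 4: t = 1.386/0.01 = 138.6 min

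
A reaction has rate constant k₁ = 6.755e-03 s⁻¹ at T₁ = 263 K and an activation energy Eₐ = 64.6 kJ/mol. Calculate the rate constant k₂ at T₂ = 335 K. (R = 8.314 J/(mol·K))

3.866e+00 s⁻¹

Step 1: Use the two-temperature Arrhenius form: ln(k₂/k₁) = -Eₐ/R × (1/T₂ - 1/T₁)
Step 2: Convert Eₐ to J/mol: 64.6 kJ/mol = 64600 J/mol
Step 3: 1/T₂ - 1/T₁ = 1/335 - 1/263 = -8.172067e-04 K⁻¹
Step 4: ln(k₂/k₁) = -64600/8.314 × -8.172067e-04 = 6.34972
Step 5: k₂ = k₁ × exp(6.34972) = 6.755e-03 × 5.72332e+02 = 3.866e+00 s⁻¹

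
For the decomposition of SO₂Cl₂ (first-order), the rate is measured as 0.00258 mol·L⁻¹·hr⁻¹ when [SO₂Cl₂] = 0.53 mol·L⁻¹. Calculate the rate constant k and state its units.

0.004868 hr⁻¹

Step 1: rate = k[SO₂Cl₂]^1, so k = rate / [SO₂Cl₂]^1.
Step 2: k = 0.00258 / (0.53)^1 = 0.00258 / 0.53.
Step 3: k = 0.004868 hr⁻¹.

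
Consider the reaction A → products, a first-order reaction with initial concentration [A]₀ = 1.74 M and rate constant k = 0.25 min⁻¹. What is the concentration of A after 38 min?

0.0001302 M

Step 1: For a first-order reaction: [A] = [A]₀ × e^(-kt)
Step 2: [A] = 1.74 × e^(-0.25 × 38)
Step 3: [A] = 1.74 × e^(-9.5)
Step 4: [A] = 1.74 × 7.48518e-05 = 0.0001302 M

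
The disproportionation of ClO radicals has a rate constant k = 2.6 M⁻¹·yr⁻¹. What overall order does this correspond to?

second order (2)

Step 1: The units of k for an nth-order reaction are (concentration)^(1-n)·(time)⁻¹.
Step 2: Here k has units M⁻¹·yr⁻¹, so the concentration exponent is -1.
Step 3: 1 - n = -1 ⇒ n = 2. The reaction is second order.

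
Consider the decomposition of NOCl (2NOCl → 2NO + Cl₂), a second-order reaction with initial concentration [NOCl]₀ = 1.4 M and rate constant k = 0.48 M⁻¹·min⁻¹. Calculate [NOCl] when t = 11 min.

0.1668 M

Step 1: For a second-order reaction: 1/[NOCl] = 1/[NOCl]₀ + kt
Step 2: 1/[NOCl] = 1/1.4 + 0.48 × 11
Step 3: 1/[NOCl] = 0.7143 + 5.28 = 5.994
Step 4: [NOCl] = 1/5.994 = 0.1668 M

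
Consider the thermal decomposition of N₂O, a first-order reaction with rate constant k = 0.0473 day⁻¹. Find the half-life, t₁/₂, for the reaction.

14.65 day

Step 1: For a first-order reaction, t₁/₂ = ln(2)/k
Step 2: t₁/₂ = ln(2)/0.0473
Step 3: t₁/₂ = 0.6931/0.0473 = 14.65 day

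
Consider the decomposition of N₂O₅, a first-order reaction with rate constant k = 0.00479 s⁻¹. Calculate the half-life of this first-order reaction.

144.7 s

Step 1: For a first-order reaction, t₁/₂ = ln(2)/k
Step 2: t₁/₂ = ln(2)/0.00479
Step 3: t₁/₂ = 0.6931/0.00479 = 144.7 s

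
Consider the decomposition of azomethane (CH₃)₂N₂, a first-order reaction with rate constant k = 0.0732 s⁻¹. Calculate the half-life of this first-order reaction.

9.469 s

Step 1: For a first-order reaction, t₁/₂ = ln(2)/k
Step 2: t₁/₂ = ln(2)/0.0732
Step 3: t₁/₂ = 0.6931/0.0732 = 9.469 s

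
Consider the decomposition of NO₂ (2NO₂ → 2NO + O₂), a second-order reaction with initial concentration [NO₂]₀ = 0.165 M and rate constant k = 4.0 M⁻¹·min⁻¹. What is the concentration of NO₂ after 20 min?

0.01162 M

Step 1: For a second-order reaction: 1/[NO₂] = 1/[NO₂]₀ + kt
Step 2: 1/[NO₂] = 1/0.165 + 4.0 × 20
Step 3: 1/[NO₂] = 6.061 + 80 = 86.06
Step 4: [NO₂] = 1/86.06 = 0.01162 M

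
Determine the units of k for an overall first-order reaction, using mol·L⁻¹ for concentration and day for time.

day⁻¹

Step 1: For overall order n, rate = k × (concentration)^n.
Step 2: Rate has units mol·L⁻¹·day⁻¹; concentration term has units (mol·L⁻¹)^1.
Step 3: k = rate / (concentration)^n, so units of k = (mol·L⁻¹)^(1-1)·day⁻¹ = day⁻¹.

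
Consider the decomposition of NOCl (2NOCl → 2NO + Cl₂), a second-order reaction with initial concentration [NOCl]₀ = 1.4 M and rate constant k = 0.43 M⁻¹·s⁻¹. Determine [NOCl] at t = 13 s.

0.1586 M

Step 1: For a second-order reaction: 1/[NOCl] = 1/[NOCl]₀ + kt
Step 2: 1/[NOCl] = 1/1.4 + 0.43 × 13
Step 3: 1/[NOCl] = 0.7143 + 5.59 = 6.304
Step 4: [NOCl] = 1/6.304 = 0.1586 M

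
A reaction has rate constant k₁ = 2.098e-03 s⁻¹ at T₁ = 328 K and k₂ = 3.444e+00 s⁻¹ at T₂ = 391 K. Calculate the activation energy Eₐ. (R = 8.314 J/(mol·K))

125.3 kJ/mol

Step 1: Use the two-temperature Arrhenius form: ln(k₂/k₁) = -Eₐ/R × (1/T₂ - 1/T₁)
Step 2: ln(k₂/k₁) = ln(3.444e+00/2.098e-03) = ln(1641.56) = 7.4034
Step 3: 1/T₂ - 1/T₁ = 1/391 - 1/328 = -4.912357e-04 K⁻¹
Step 4: Eₐ = -R × ln(k₂/k₁) / (1/T₂ - 1/T₁) = -8.314 × 7.4034 / -4.912357e-04
Step 5: Eₐ = 1.2530e+05 J/mol = 125.3 kJ/mol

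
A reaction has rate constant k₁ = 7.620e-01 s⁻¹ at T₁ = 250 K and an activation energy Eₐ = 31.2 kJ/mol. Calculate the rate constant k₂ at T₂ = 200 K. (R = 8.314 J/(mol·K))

1.787e-02 s⁻¹

Step 1: Use the two-temperature Arrhenius form: ln(k₂/k₁) = -Eₐ/R × (1/T₂ - 1/T₁)
Step 2: Convert Eₐ to J/mol: 31.2 kJ/mol = 31200 J/mol
Step 3: 1/T₂ - 1/T₁ = 1/200 - 1/250 = 1.000000e-03 K⁻¹
Step 4: ln(k₂/k₁) = -31200/8.314 × 1.000000e-03 = -3.75271
Step 5: k₂ = k₁ × exp(-3.75271) = 7.620e-01 × 2.34541e-02 = 1.787e-02 s⁻¹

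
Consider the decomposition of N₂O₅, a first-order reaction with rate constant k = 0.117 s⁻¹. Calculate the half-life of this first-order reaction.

5.924 s

Step 1: For a first-order reaction, t₁/₂ = ln(2)/k
Step 2: t₁/₂ = ln(2)/0.117
Step 3: t₁/₂ = 0.6931/0.117 = 5.924 s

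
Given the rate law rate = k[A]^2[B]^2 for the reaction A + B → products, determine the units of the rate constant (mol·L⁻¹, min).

(mol·L⁻¹)⁻³·min⁻¹

Step 1: Overall order = 2 + 2 = 4.
Step 2: rate has units mol·L⁻¹·min⁻¹; [A]^2[B]^2 has units (mol·L⁻¹)^4.
Step 3: k = rate/([A]^2[B]^2), so units of k = (mol·L⁻¹)^(1-4)·min⁻¹ = (mol·L⁻¹)⁻³·min⁻¹.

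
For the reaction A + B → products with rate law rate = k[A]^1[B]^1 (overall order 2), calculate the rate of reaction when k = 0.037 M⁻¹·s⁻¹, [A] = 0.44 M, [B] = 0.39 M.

0.006349 M/s

Step 1: The rate law is rate = k[A]^1[B]^1, overall order = 1+1 = 2
Step 2: Substitute values: rate = 0.037 × (0.44)^1 × (0.39)^1
Step 3: rate = 0.037 × 0.44 × 0.39 = 0.0063492 M/s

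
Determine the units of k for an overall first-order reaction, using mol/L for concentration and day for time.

day⁻¹

Step 1: For overall order n, rate = k × (concentration)^n.
Step 2: Rate has units mol/L·day⁻¹; concentration term has units (mol/L)^1.
Step 3: k = rate / (concentration)^n, so units of k = (mol/L)^(1-1)·day⁻¹ = day⁻¹.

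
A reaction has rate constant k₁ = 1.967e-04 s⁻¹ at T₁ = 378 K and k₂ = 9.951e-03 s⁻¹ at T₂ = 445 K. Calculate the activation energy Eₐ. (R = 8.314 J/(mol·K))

81.9 kJ/mol

Step 1: Use the two-temperature Arrhenius form: ln(k₂/k₁) = -Eₐ/R × (1/T₂ - 1/T₁)
Step 2: ln(k₂/k₁) = ln(9.951e-03/1.967e-04) = ln(50.5897) = 3.92375
Step 3: 1/T₂ - 1/T₁ = 1/445 - 1/378 = -3.983116e-04 K⁻¹
Step 4: Eₐ = -R × ln(k₂/k₁) / (1/T₂ - 1/T₁) = -8.314 × 3.92375 / -3.983116e-04
Step 5: Eₐ = 8.1901e+04 J/mol = 81.9 kJ/mol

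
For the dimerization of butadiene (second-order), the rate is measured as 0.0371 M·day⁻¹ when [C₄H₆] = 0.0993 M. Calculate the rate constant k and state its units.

3.762 M⁻¹·day⁻¹

Step 1: rate = k[C₄H₆]^2, so k = rate / [C₄H₆]^2.
Step 2: k = 0.0371 / (0.0993)^2 = 0.0371 / 0.00986.
Step 3: k = 3.762 M⁻¹·day⁻¹.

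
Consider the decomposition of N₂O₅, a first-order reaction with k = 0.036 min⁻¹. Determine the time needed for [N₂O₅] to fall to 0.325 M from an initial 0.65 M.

19.25 min

Step 1: For first-order: t = ln([N₂O₅]₀/[N₂O₅])/k
Step 2: t = ln(0.65/0.325)/0.036
Step 3: t = ln(2)/0.036
Step 4: t = 0.6931/0.036 = 19.25 min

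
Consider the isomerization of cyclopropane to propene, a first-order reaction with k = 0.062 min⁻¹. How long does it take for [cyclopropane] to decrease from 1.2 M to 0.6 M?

11.18 min

Step 1: For first-order: t = ln([cyclopropane]₀/[cyclopropane])/k
Step 2: t = ln(1.2/0.6)/0.062
Step 3: t = ln(2)/0.062
Step 4: t = 0.6931/0.062 = 11.18 min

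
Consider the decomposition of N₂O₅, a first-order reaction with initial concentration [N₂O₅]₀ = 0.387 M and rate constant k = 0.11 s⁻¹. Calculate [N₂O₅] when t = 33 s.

0.01026 M

Step 1: For a first-order reaction: [N₂O₅] = [N₂O₅]₀ × e^(-kt)
Step 2: [N₂O₅] = 0.387 × e^(-0.11 × 33)
Step 3: [N₂O₅] = 0.387 × e^(-3.63)
Step 4: [N₂O₅] = 0.387 × 0.0265162 = 0.01026 M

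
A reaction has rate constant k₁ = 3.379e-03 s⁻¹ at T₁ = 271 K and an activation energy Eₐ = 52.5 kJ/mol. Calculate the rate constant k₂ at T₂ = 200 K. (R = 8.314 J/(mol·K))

8.636e-07 s⁻¹

Step 1: Use the two-temperature Arrhenius form: ln(k₂/k₁) = -Eₐ/R × (1/T₂ - 1/T₁)
Step 2: Convert Eₐ to J/mol: 52.5 kJ/mol = 52500 J/mol
Step 3: 1/T₂ - 1/T₁ = 1/200 - 1/271 = 1.309963e-03 K⁻¹
Step 4: ln(k₂/k₁) = -52500/8.314 × 1.309963e-03 = -8.27196
Step 5: k₂ = k₁ × exp(-8.27196) = 3.379e-03 × 2.55584e-04 = 8.636e-07 s⁻¹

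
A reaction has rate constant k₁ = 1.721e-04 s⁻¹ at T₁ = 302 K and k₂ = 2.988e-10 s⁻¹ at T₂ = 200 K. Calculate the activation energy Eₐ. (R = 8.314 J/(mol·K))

65.3 kJ/mol

Step 1: Use the two-temperature Arrhenius form: ln(k₂/k₁) = -Eₐ/R × (1/T₂ - 1/T₁)
Step 2: ln(k₂/k₁) = ln(2.988e-10/1.721e-04) = ln(1.7362e-06) = -13.2638
Step 3: 1/T₂ - 1/T₁ = 1/200 - 1/302 = 1.688742e-03 K⁻¹
Step 4: Eₐ = -R × ln(k₂/k₁) / (1/T₂ - 1/T₁) = -8.314 × -13.2638 / 1.688742e-03
Step 5: Eₐ = 6.5300e+04 J/mol = 65.3 kJ/mol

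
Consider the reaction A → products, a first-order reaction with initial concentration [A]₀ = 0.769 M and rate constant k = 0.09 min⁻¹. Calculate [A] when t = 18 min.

0.1522 M

Step 1: For a first-order reaction: [A] = [A]₀ × e^(-kt)
Step 2: [A] = 0.769 × e^(-0.09 × 18)
Step 3: [A] = 0.769 × e^(-1.62)
Step 4: [A] = 0.769 × 0.197899 = 0.1522 M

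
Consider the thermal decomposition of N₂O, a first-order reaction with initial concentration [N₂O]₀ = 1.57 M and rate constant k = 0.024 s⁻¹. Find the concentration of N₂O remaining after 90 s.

0.1811 M

Step 1: For a first-order reaction: [N₂O] = [N₂O]₀ × e^(-kt)
Step 2: [N₂O] = 1.57 × e^(-0.024 × 90)
Step 3: [N₂O] = 1.57 × e^(-2.16)
Step 4: [N₂O] = 1.57 × 0.115325 = 0.1811 M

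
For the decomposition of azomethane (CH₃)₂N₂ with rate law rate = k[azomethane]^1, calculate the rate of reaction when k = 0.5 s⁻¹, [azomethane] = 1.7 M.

0.85 M/s

Step 1: Identify the rate law: rate = k[azomethane]^1
Step 2: Substitute values: rate = 0.5 × (1.7)^1
Step 3: Calculate: rate = 0.5 × 1.7 = 0.85 M/s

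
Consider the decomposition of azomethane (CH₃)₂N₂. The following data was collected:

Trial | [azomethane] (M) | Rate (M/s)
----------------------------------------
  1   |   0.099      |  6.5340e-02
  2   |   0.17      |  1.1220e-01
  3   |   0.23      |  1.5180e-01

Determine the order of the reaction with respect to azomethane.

first order (1)

Step 1: Compare trials to find order n where rate₂/rate₁ = ([azomethane]₂/[azomethane]₁)^n
Step 2: rate₂/rate₁ = 1.1220e-01/6.5340e-02 = 1.717
Step 3: [azomethane]₂/[azomethane]₁ = 0.17/0.099 = 1.717
Step 4: n = ln(1.717)/ln(1.717) = 1.00 ≈ 1
Step 5: The reaction is first order in azomethane.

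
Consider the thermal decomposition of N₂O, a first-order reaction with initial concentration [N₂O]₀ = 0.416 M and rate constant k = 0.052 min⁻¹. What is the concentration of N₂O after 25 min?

0.1134 M

Step 1: For a first-order reaction: [N₂O] = [N₂O]₀ × e^(-kt)
Step 2: [N₂O] = 0.416 × e^(-0.052 × 25)
Step 3: [N₂O] = 0.416 × e^(-1.3)
Step 4: [N₂O] = 0.416 × 0.272532 = 0.1134 M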